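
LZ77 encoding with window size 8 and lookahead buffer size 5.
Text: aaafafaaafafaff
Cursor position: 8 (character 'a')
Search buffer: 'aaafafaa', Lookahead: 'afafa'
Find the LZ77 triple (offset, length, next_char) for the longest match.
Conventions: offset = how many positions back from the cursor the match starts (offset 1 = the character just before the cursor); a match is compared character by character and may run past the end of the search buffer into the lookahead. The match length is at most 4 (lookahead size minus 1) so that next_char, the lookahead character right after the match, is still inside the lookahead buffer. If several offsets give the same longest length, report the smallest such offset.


Try each offset into the search buffer:
  offset=1 (pos 7, char 'a'): match length 1
  offset=2 (pos 6, char 'a'): match length 1
  offset=3 (pos 5, char 'f'): match length 0
  offset=4 (pos 4, char 'a'): match length 3
  offset=5 (pos 3, char 'f'): match length 0
  offset=6 (pos 2, char 'a'): match length 4
  offset=7 (pos 1, char 'a'): match length 1
  offset=8 (pos 0, char 'a'): match length 1
Longest match has length 4 at offset 6.
next_char = character at position 8 + 4 = 12 -> 'a'

Best match: offset=6, length=4 (matching 'afaf' starting at position 2)
LZ77 triple: (6, 4, 'a')


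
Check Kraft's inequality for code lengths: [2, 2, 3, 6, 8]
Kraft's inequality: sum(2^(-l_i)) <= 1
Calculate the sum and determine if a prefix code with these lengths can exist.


Sum = 2^(-2) + 2^(-2) + 2^(-3) + 2^(-6) + 2^(-8)
    = 0.25 + 0.25 + 0.125 + 0.015625 + 0.00390625
    = 165/256 = 0.64453125
Since 0.64453125 <= 1, Kraft's inequality IS satisfied.
A prefix code with these lengths CAN exist.

Kraft sum = 0.64453125. Satisfied.


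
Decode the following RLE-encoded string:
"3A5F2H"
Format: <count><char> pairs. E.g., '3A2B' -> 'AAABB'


Expanding each <count><char> pair:
  3A -> 'AAA'
  5F -> 'FFFFF'
  2H -> 'HH'

Decoded = AAAFFFFFHH


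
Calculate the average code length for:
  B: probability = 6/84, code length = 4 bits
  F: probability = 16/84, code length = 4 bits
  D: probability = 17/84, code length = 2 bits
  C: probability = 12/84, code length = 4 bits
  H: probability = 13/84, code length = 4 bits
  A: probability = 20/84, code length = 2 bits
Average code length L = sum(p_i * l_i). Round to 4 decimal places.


Weighted contributions p_i * l_i:
  B: (6/84) * 4 = 24/84
  F: (16/84) * 4 = 64/84
  D: (17/84) * 2 = 34/84
  C: (12/84) * 4 = 48/84
  H: (13/84) * 4 = 52/84
  A: (20/84) * 2 = 40/84
Sum = (24 + 64 + 34 + 48 + 52 + 40)/84 = 262/84

L = 262/84 = 3.1190 bits/symbol


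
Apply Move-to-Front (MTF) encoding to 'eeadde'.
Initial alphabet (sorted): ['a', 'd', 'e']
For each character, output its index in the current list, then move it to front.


MTF encoding:
'e': index 2 in ['a', 'd', 'e'] -> ['e', 'a', 'd']
'e': index 0 in ['e', 'a', 'd'] -> ['e', 'a', 'd']
'a': index 1 in ['e', 'a', 'd'] -> ['a', 'e', 'd']
'd': index 2 in ['a', 'e', 'd'] -> ['d', 'a', 'e']
'd': index 0 in ['d', 'a', 'e'] -> ['d', 'a', 'e']
'e': index 2 in ['d', 'a', 'e'] -> ['e', 'd', 'a']


Output: [2, 0, 1, 2, 0, 2]


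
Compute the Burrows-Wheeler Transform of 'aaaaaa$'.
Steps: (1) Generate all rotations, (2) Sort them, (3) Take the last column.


Rotations (sorted):
  0: $aaaaaa -> last char: a
  1: a$aaaaa -> last char: a
  2: aa$aaaa -> last char: a
  3: aaa$aaa -> last char: a
  4: aaaa$aa -> last char: a
  5: aaaaa$a -> last char: a
  6: aaaaaa$ -> last char: $


BWT = aaaaaa$


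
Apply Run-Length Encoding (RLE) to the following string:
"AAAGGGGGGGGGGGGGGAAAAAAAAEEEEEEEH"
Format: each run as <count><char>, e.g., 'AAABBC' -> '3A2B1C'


Scanning runs left to right:
  i=0: run of 'A' x 3 -> '3A'
  i=3: run of 'G' x 14 -> '14G'
  i=17: run of 'A' x 8 -> '8A'
  i=25: run of 'E' x 7 -> '7E'
  i=32: run of 'H' x 1 -> '1H'

RLE = 3A14G8A7E1H


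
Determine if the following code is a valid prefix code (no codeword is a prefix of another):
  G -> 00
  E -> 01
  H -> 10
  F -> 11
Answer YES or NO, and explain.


Checking each pair (does one codeword prefix another?):
  G='00' vs E='01': no prefix
  G='00' vs H='10': no prefix
  G='00' vs F='11': no prefix
  E='01' vs G='00': no prefix
  E='01' vs H='10': no prefix
  E='01' vs F='11': no prefix
  H='10' vs G='00': no prefix
  H='10' vs E='01': no prefix
  H='10' vs F='11': no prefix
  F='11' vs G='00': no prefix
  F='11' vs E='01': no prefix
  F='11' vs H='10': no prefix
No violation found over all pairs.

YES -- this is a valid prefix code. No codeword is a prefix of any other codeword.


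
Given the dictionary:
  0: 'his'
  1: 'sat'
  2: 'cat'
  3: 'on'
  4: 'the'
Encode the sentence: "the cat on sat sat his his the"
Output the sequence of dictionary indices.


Look up each word in the dictionary:
  'the' -> 4
  'cat' -> 2
  'on' -> 3
  'sat' -> 1
  'sat' -> 1
  'his' -> 0
  'his' -> 0
  'the' -> 4

Encoded: [4, 2, 3, 1, 1, 0, 0, 4]


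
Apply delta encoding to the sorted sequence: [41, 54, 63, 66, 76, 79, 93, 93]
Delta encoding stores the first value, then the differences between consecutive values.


First value: 41
Deltas:
  54 - 41 = 13
  63 - 54 = 9
  66 - 63 = 3
  76 - 66 = 10
  79 - 76 = 3
  93 - 79 = 14
  93 - 93 = 0


Delta encoded: [41, 13, 9, 3, 10, 3, 14, 0]


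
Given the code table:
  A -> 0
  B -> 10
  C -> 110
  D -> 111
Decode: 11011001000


Decoding:
110 -> C
110 -> C
0 -> A
10 -> B
0 -> A
0 -> A


Result: CCABAA


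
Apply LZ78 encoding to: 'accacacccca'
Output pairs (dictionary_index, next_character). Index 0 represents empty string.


LZ78 encoding steps:
Dictionary: {0: ''}
Step 1: w='' (idx 0), next='a' -> output (0, 'a'), add 'a' as idx 1
Step 2: w='' (idx 0), next='c' -> output (0, 'c'), add 'c' as idx 2
Step 3: w='c' (idx 2), next='a' -> output (2, 'a'), add 'ca' as idx 3
Step 4: w='ca' (idx 3), next='c' -> output (3, 'c'), add 'cac' as idx 4
Step 5: w='c' (idx 2), next='c' -> output (2, 'c'), add 'cc' as idx 5
Step 6: w='ca' (idx 3), end of input -> output (3, '')


Encoded: [(0, 'a'), (0, 'c'), (2, 'a'), (3, 'c'), (2, 'c'), (3, '')]


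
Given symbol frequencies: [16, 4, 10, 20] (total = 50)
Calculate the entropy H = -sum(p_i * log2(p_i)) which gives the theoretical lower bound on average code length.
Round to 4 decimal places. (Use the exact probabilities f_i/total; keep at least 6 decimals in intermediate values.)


Per-symbol terms -p_i * log2(p_i) with p_i = f_i/50:
  p = 16/50 = 0.320000: log2(p) = -1.643856, -p*log2(p) = 0.526034
  p = 4/50 = 0.080000: log2(p) = -3.643856, -p*log2(p) = 0.291508
  p = 10/50 = 0.200000: log2(p) = -2.321928, -p*log2(p) = 0.464386
  p = 20/50 = 0.400000: log2(p) = -1.321928, -p*log2(p) = 0.528771
H = 0.526034 + 0.291508 + 0.464386 + 0.528771 = 1.810699

H = 1.8107 bits/symbol


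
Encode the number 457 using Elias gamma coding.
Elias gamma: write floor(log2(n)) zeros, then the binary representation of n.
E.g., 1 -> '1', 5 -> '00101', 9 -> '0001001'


num_bits = floor(log2(457)) + 1 = 9
leading_zeros = num_bits - 1 = 8
binary(457) = 111001001

Elias gamma(457) = '00000000' + '111001001' = 00000000111001001 (17 bits)


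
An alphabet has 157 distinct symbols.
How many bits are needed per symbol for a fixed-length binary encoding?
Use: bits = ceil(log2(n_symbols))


log2(157) = 7.2946
Bracket: 2^7 = 128 < 157 <= 2^8 = 256
So ceil(log2(157)) = 8

bits = ceil(log2(157)) = ceil(7.2946) = 8 bits


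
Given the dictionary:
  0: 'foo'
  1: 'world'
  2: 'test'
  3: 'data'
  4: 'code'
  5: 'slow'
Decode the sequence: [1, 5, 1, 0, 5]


Look up each index in the dictionary:
  1 -> 'world'
  5 -> 'slow'
  1 -> 'world'
  0 -> 'foo'
  5 -> 'slow'

Decoded: "world slow world foo slow"


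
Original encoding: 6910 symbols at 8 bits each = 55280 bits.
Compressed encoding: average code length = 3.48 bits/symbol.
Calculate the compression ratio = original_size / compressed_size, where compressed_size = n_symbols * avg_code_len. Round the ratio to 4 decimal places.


original_size = n_symbols * orig_bits = 6910 * 8 = 55280 bits
compressed_size = n_symbols * avg_code_len = 6910 * 3.48 = 24046.8 bits
ratio = original_size / compressed_size = 55280 / 24046.8 = 2.2989

Compression ratio = 2.2989


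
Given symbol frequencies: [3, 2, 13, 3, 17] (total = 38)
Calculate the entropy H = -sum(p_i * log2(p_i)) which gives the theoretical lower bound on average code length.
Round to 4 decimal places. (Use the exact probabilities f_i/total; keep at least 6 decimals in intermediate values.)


Per-symbol terms -p_i * log2(p_i) with p_i = f_i/38:
  p = 3/38 = 0.078947: log2(p) = -3.662965, -p*log2(p) = 0.289181
  p = 2/38 = 0.052632: log2(p) = -4.247928, -p*log2(p) = 0.223575
  p = 13/38 = 0.342105: log2(p) = -1.547488, -p*log2(p) = 0.529404
  p = 3/38 = 0.078947: log2(p) = -3.662965, -p*log2(p) = 0.289181
  p = 17/38 = 0.447368: log2(p) = -1.160465, -p*log2(p) = 0.519155
H = 0.289181 + 0.223575 + 0.529404 + 0.289181 + 0.519155 = 1.850496

H = 1.8505 bits/symbol


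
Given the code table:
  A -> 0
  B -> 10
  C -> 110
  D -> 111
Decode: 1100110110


Decoding:
110 -> C
0 -> A
110 -> C
110 -> C


Result: CACC


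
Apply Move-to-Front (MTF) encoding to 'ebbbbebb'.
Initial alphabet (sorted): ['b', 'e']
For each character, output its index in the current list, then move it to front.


MTF encoding:
'e': index 1 in ['b', 'e'] -> ['e', 'b']
'b': index 1 in ['e', 'b'] -> ['b', 'e']
'b': index 0 in ['b', 'e'] -> ['b', 'e']
'b': index 0 in ['b', 'e'] -> ['b', 'e']
'b': index 0 in ['b', 'e'] -> ['b', 'e']
'e': index 1 in ['b', 'e'] -> ['e', 'b']
'b': index 1 in ['e', 'b'] -> ['b', 'e']
'b': index 0 in ['b', 'e'] -> ['b', 'e']


Output: [1, 1, 0, 0, 0, 1, 1, 0]


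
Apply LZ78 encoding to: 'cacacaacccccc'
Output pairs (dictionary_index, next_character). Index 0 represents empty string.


LZ78 encoding steps:
Dictionary: {0: ''}
Step 1: w='' (idx 0), next='c' -> output (0, 'c'), add 'c' as idx 1
Step 2: w='' (idx 0), next='a' -> output (0, 'a'), add 'a' as idx 2
Step 3: w='c' (idx 1), next='a' -> output (1, 'a'), add 'ca' as idx 3
Step 4: w='ca' (idx 3), next='a' -> output (3, 'a'), add 'caa' as idx 4
Step 5: w='c' (idx 1), next='c' -> output (1, 'c'), add 'cc' as idx 5
Step 6: w='cc' (idx 5), next='c' -> output (5, 'c'), add 'ccc' as idx 6
Step 7: w='c' (idx 1), end of input -> output (1, '')


Encoded: [(0, 'c'), (0, 'a'), (1, 'a'), (3, 'a'), (1, 'c'), (5, 'c'), (1, '')]


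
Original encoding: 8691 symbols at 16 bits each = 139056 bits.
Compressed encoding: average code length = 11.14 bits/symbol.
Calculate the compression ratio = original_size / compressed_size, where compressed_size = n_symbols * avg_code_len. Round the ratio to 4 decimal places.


original_size = n_symbols * orig_bits = 8691 * 16 = 139056 bits
compressed_size = n_symbols * avg_code_len = 8691 * 11.14 = 96817.74 bits
ratio = original_size / compressed_size = 139056 / 96817.74 = 1.4363

Compression ratio = 1.4363


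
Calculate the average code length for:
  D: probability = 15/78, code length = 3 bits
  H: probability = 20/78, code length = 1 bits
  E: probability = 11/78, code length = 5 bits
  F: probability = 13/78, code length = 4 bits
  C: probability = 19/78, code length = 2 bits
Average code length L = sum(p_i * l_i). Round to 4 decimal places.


Weighted contributions p_i * l_i:
  D: (15/78) * 3 = 45/78
  H: (20/78) * 1 = 20/78
  E: (11/78) * 5 = 55/78
  F: (13/78) * 4 = 52/78
  C: (19/78) * 2 = 38/78
Sum = (45 + 20 + 55 + 52 + 38)/78 = 210/78

L = 210/78 = 2.6923 bits/symbol


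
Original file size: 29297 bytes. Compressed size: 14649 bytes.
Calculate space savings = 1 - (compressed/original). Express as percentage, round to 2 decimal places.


ratio = compressed/original = 14649/29297 = 0.500017
savings = 1 - ratio = 1 - 0.500017 = 0.499983
as a percentage: 0.499983 * 100 = 50.0%

Space savings = 1 - 14649/29297 = 50.0%


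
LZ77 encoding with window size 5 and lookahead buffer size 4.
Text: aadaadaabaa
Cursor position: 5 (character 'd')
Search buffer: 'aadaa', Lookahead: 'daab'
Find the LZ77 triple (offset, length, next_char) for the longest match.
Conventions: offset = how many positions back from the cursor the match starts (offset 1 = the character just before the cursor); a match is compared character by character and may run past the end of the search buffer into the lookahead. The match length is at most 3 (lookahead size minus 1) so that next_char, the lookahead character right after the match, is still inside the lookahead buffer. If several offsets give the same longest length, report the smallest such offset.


Try each offset into the search buffer:
  offset=1 (pos 4, char 'a'): match length 0
  offset=2 (pos 3, char 'a'): match length 0
  offset=3 (pos 2, char 'd'): match length 3
  offset=4 (pos 1, char 'a'): match length 0
  offset=5 (pos 0, char 'a'): match length 0
Longest match has length 3 at offset 3.
next_char = character at position 5 + 3 = 8 -> 'b'

Best match: offset=3, length=3 (matching 'daa' starting at position 2)
LZ77 triple: (3, 3, 'b')


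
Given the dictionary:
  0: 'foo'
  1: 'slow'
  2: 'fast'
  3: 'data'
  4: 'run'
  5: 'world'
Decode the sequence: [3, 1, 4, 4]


Look up each index in the dictionary:
  3 -> 'data'
  1 -> 'slow'
  4 -> 'run'
  4 -> 'run'

Decoded: "data slow run run"


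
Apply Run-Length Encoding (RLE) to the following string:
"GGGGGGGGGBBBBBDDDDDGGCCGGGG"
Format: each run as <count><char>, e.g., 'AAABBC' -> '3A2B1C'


Scanning runs left to right:
  i=0: run of 'G' x 9 -> '9G'
  i=9: run of 'B' x 5 -> '5B'
  i=14: run of 'D' x 5 -> '5D'
  i=19: run of 'G' x 2 -> '2G'
  i=21: run of 'C' x 2 -> '2C'
  i=23: run of 'G' x 4 -> '4G'

RLE = 9G5B5D2G2C4G


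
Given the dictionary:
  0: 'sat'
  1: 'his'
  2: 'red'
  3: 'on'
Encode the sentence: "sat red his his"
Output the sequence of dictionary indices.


Look up each word in the dictionary:
  'sat' -> 0
  'red' -> 2
  'his' -> 1
  'his' -> 1

Encoded: [0, 2, 1, 1]


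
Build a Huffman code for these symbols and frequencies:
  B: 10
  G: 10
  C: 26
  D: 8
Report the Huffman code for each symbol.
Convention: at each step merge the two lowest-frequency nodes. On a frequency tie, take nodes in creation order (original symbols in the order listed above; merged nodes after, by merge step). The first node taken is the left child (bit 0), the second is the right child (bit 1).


Huffman tree construction:
Step 1: Merge D(8) + B(10) = 18
Step 2: Merge G(10) + (D+B)(18) = 28
Step 3: Merge C(26) + (G+(D+B))(28) = 54
Read each symbol's code off the tree from the root (left child = 0, right child = 1).

Codes:
  B: 111 (length 3)
  G: 10 (length 2)
  C: 0 (length 1)
  D: 110 (length 3)
Average code length: 100/54 = 1.8519 bits/symbol


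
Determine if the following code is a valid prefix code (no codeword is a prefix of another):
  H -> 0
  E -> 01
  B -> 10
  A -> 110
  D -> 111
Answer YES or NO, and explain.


Checking each pair (does one codeword prefix another?):
  H='0' vs E='01': prefix -- VIOLATION

NO -- this is NOT a valid prefix code. H (0) is a prefix of E (01).


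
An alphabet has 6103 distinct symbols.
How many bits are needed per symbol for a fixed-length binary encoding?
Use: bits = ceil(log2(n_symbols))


log2(6103) = 12.5753
Bracket: 2^12 = 4096 < 6103 <= 2^13 = 8192
So ceil(log2(6103)) = 13

bits = ceil(log2(6103)) = ceil(12.5753) = 13 bits


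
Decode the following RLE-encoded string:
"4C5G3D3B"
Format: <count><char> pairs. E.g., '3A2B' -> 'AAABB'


Expanding each <count><char> pair:
  4C -> 'CCCC'
  5G -> 'GGGGG'
  3D -> 'DDD'
  3B -> 'BBB'

Decoded = CCCCGGGGGDDDBBB


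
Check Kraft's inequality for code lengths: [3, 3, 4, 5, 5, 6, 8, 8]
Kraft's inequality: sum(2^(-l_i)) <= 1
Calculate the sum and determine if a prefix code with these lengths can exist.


Sum = 2^(-3) + 2^(-3) + 2^(-4) + 2^(-5) + 2^(-5) + 2^(-6) + 2^(-8) + 2^(-8)
    = 0.125 + 0.125 + 0.0625 + 0.03125 + 0.03125 + 0.015625 + 0.00390625 + 0.00390625
    = 102/256 = 0.3984375
Since 0.3984375 <= 1, Kraft's inequality IS satisfied.
A prefix code with these lengths CAN exist.

Kraft sum = 0.3984375. Satisfied.


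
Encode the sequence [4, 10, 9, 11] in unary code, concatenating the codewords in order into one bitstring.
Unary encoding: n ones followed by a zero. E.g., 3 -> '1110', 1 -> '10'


Encode each number as n ones followed by a terminating 0:
  4 -> 11110 (5 bits)
  10 -> 11111111110 (11 bits)
  9 -> 1111111110 (10 bits)
  11 -> 111111111110 (12 bits)
Total length = 5 + 11 + 10 + 12 = 38 bits.

Unary([4, 10, 9, 11]) = 11110111111111101111111110111111111110 (38 bits)


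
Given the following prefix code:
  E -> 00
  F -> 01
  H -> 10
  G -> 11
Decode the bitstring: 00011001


Decoding step by step:
Bits 00 -> E
Bits 01 -> F
Bits 10 -> H
Bits 01 -> F


Decoded message: EFHF


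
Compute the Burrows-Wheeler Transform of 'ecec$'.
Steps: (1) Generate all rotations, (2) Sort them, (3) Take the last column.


Rotations (sorted):
  0: $ecec -> last char: c
  1: c$ece -> last char: e
  2: cec$e -> last char: e
  3: ec$ec -> last char: c
  4: ecec$ -> last char: $


BWT = ceec$


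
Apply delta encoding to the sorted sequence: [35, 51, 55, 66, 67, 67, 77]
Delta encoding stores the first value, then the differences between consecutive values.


First value: 35
Deltas:
  51 - 35 = 16
  55 - 51 = 4
  66 - 55 = 11
  67 - 66 = 1
  67 - 67 = 0
  77 - 67 = 10


Delta encoded: [35, 16, 4, 11, 1, 0, 10]


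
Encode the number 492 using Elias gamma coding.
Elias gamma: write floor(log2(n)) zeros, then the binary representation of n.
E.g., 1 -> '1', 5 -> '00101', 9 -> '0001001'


num_bits = floor(log2(492)) + 1 = 9
leading_zeros = num_bits - 1 = 8
binary(492) = 111101100

Elias gamma(492) = '00000000' + '111101100' = 00000000111101100 (17 bits)


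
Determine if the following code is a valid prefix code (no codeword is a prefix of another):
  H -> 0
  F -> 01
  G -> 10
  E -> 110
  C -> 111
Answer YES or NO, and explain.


Checking each pair (does one codeword prefix another?):
  H='0' vs F='01': prefix -- VIOLATION

NO -- this is NOT a valid prefix code. H (0) is a prefix of F (01).


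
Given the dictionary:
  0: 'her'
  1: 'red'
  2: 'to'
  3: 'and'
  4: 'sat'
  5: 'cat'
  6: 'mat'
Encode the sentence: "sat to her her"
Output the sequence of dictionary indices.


Look up each word in the dictionary:
  'sat' -> 4
  'to' -> 2
  'her' -> 0
  'her' -> 0

Encoded: [4, 2, 0, 0]


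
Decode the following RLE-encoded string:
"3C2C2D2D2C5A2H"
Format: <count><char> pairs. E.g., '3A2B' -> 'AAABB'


Expanding each <count><char> pair:
  3C -> 'CCC'
  2C -> 'CC'
  2D -> 'DD'
  2D -> 'DD'
  2C -> 'CC'
  5A -> 'AAAAA'
  2H -> 'HH'

Decoded = CCCCCDDDDCCAAAAAHH


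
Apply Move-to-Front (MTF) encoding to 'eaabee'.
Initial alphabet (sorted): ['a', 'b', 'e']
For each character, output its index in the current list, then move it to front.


MTF encoding:
'e': index 2 in ['a', 'b', 'e'] -> ['e', 'a', 'b']
'a': index 1 in ['e', 'a', 'b'] -> ['a', 'e', 'b']
'a': index 0 in ['a', 'e', 'b'] -> ['a', 'e', 'b']
'b': index 2 in ['a', 'e', 'b'] -> ['b', 'a', 'e']
'e': index 2 in ['b', 'a', 'e'] -> ['e', 'b', 'a']
'e': index 0 in ['e', 'b', 'a'] -> ['e', 'b', 'a']


Output: [2, 1, 0, 2, 2, 0]


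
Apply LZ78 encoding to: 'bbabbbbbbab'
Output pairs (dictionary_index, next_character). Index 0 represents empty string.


LZ78 encoding steps:
Dictionary: {0: ''}
Step 1: w='' (idx 0), next='b' -> output (0, 'b'), add 'b' as idx 1
Step 2: w='b' (idx 1), next='a' -> output (1, 'a'), add 'ba' as idx 2
Step 3: w='b' (idx 1), next='b' -> output (1, 'b'), add 'bb' as idx 3
Step 4: w='bb' (idx 3), next='b' -> output (3, 'b'), add 'bbb' as idx 4
Step 5: w='ba' (idx 2), next='b' -> output (2, 'b'), add 'bab' as idx 5


Encoded: [(0, 'b'), (1, 'a'), (1, 'b'), (3, 'b'), (2, 'b')]


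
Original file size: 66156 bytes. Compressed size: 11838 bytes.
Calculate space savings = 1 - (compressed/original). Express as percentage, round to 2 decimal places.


ratio = compressed/original = 11838/66156 = 0.178941
savings = 1 - ratio = 1 - 0.178941 = 0.821059
as a percentage: 0.821059 * 100 = 82.11%

Space savings = 1 - 11838/66156 = 82.11%


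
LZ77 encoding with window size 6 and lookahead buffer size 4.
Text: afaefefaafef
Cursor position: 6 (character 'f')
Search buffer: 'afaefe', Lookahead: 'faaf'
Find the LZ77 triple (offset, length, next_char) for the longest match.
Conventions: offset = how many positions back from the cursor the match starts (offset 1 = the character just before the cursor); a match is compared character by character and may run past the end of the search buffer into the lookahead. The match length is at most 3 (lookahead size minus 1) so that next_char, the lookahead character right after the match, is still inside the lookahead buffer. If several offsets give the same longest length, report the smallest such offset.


Try each offset into the search buffer:
  offset=1 (pos 5, char 'e'): match length 0
  offset=2 (pos 4, char 'f'): match length 1
  offset=3 (pos 3, char 'e'): match length 0
  offset=4 (pos 2, char 'a'): match length 0
  offset=5 (pos 1, char 'f'): match length 2
  offset=6 (pos 0, char 'a'): match length 0
Longest match has length 2 at offset 5.
next_char = character at position 6 + 2 = 8 -> 'a'

Best match: offset=5, length=2 (matching 'fa' starting at position 1)
LZ77 triple: (5, 2, 'a')


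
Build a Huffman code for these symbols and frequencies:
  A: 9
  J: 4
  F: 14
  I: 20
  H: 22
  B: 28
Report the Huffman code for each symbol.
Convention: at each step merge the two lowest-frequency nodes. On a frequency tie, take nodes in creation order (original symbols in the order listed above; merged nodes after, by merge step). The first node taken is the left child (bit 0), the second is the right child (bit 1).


Huffman tree construction:
Step 1: Merge J(4) + A(9) = 13
Step 2: Merge (J+A)(13) + F(14) = 27
Step 3: Merge I(20) + H(22) = 42
Step 4: Merge ((J+A)+F)(27) + B(28) = 55
Step 5: Merge (I+H)(42) + (((J+A)+F)+B)(55) = 97
Read each symbol's code off the tree from the root (left child = 0, right child = 1).

Codes:
  A: 1001 (length 4)
  J: 1000 (length 4)
  F: 101 (length 3)
  I: 00 (length 2)
  H: 01 (length 2)
  B: 11 (length 2)
Average code length: 234/97 = 2.4124 bits/symbol


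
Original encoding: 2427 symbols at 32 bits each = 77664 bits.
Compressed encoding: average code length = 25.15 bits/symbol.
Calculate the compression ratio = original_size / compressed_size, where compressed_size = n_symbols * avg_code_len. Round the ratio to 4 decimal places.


original_size = n_symbols * orig_bits = 2427 * 32 = 77664 bits
compressed_size = n_symbols * avg_code_len = 2427 * 25.15 = 61039.05 bits
ratio = original_size / compressed_size = 77664 / 61039.05 = 1.2724

Compression ratio = 1.2724


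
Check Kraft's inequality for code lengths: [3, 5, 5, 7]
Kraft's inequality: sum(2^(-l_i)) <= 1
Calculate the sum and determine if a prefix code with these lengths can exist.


Sum = 2^(-3) + 2^(-5) + 2^(-5) + 2^(-7)
    = 0.125 + 0.03125 + 0.03125 + 0.0078125
    = 25/128 = 0.1953125
Since 0.1953125 <= 1, Kraft's inequality IS satisfied.
A prefix code with these lengths CAN exist.

Kraft sum = 0.1953125. Satisfied.


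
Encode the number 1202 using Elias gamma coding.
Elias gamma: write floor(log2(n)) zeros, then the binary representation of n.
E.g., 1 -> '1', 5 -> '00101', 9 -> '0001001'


num_bits = floor(log2(1202)) + 1 = 11
leading_zeros = num_bits - 1 = 10
binary(1202) = 10010110010

Elias gamma(1202) = '0000000000' + '10010110010' = 000000000010010110010 (21 bits)


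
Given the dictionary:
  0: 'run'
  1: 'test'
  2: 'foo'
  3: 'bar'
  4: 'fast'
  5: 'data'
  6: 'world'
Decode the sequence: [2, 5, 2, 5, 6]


Look up each index in the dictionary:
  2 -> 'foo'
  5 -> 'data'
  2 -> 'foo'
  5 -> 'data'
  6 -> 'world'

Decoded: "foo data foo data world"


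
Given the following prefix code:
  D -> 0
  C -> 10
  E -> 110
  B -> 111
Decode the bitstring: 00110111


Decoding step by step:
Bits 0 -> D
Bits 0 -> D
Bits 110 -> E
Bits 111 -> B


Decoded message: DDEB


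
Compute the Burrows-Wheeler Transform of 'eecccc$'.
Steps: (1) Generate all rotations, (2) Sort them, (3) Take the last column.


Rotations (sorted):
  0: $eecccc -> last char: c
  1: c$eeccc -> last char: c
  2: cc$eecc -> last char: c
  3: ccc$eec -> last char: c
  4: cccc$ee -> last char: e
  5: ecccc$e -> last char: e
  6: eecccc$ -> last char: $


BWT = ccccee$


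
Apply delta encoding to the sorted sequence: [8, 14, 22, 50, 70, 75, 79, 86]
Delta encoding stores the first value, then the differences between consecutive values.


First value: 8
Deltas:
  14 - 8 = 6
  22 - 14 = 8
  50 - 22 = 28
  70 - 50 = 20
  75 - 70 = 5
  79 - 75 = 4
  86 - 79 = 7


Delta encoded: [8, 6, 8, 28, 20, 5, 4, 7]


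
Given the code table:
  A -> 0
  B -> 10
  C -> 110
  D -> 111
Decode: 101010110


Decoding:
10 -> B
10 -> B
10 -> B
110 -> C


Result: BBBC


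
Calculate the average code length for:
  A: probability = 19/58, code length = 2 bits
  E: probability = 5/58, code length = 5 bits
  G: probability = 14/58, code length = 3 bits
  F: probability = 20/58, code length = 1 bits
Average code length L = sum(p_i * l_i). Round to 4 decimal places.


Weighted contributions p_i * l_i:
  A: (19/58) * 2 = 38/58
  E: (5/58) * 5 = 25/58
  G: (14/58) * 3 = 42/58
  F: (20/58) * 1 = 20/58
Sum = (38 + 25 + 42 + 20)/58 = 125/58

L = 125/58 = 2.1552 bits/symbol


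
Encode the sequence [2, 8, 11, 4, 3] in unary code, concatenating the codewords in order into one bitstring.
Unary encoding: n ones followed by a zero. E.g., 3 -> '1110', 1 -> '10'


Encode each number as n ones followed by a terminating 0:
  2 -> 110 (3 bits)
  8 -> 111111110 (9 bits)
  11 -> 111111111110 (12 bits)
  4 -> 11110 (5 bits)
  3 -> 1110 (4 bits)
Total length = 3 + 9 + 12 + 5 + 4 = 33 bits.

Unary([2, 8, 11, 4, 3]) = 110111111110111111111110111101110 (33 bits)


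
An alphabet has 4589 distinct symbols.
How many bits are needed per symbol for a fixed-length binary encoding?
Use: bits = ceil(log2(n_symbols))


log2(4589) = 12.164
Bracket: 2^12 = 4096 < 4589 <= 2^13 = 8192
So ceil(log2(4589)) = 13

bits = ceil(log2(4589)) = ceil(12.164) = 13 bits


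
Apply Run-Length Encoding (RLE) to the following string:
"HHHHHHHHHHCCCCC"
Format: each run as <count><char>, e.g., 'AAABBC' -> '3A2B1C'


Scanning runs left to right:
  i=0: run of 'H' x 10 -> '10H'
  i=10: run of 'C' x 5 -> '5C'

RLE = 10H5C


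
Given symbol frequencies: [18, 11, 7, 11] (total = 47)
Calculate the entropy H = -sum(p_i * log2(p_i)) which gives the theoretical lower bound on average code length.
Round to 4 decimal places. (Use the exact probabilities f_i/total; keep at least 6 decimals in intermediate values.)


Per-symbol terms -p_i * log2(p_i) with p_i = f_i/47:
  p = 18/47 = 0.382979: log2(p) = -1.384664, -p*log2(p) = 0.530297
  p = 11/47 = 0.234043: log2(p) = -2.095157, -p*log2(p) = 0.490356
  p = 7/47 = 0.148936: log2(p) = -2.747234, -p*log2(p) = 0.409163
  p = 11/47 = 0.234043: log2(p) = -2.095157, -p*log2(p) = 0.490356
H = 0.530297 + 0.490356 + 0.409163 + 0.490356 = 1.920172

H = 1.9202 bits/symbol


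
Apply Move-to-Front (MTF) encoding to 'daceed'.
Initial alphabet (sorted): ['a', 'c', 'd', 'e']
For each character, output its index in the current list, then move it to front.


MTF encoding:
'd': index 2 in ['a', 'c', 'd', 'e'] -> ['d', 'a', 'c', 'e']
'a': index 1 in ['d', 'a', 'c', 'e'] -> ['a', 'd', 'c', 'e']
'c': index 2 in ['a', 'd', 'c', 'e'] -> ['c', 'a', 'd', 'e']
'e': index 3 in ['c', 'a', 'd', 'e'] -> ['e', 'c', 'a', 'd']
'e': index 0 in ['e', 'c', 'a', 'd'] -> ['e', 'c', 'a', 'd']
'd': index 3 in ['e', 'c', 'a', 'd'] -> ['d', 'e', 'c', 'a']


Output: [2, 1, 2, 3, 0, 3]


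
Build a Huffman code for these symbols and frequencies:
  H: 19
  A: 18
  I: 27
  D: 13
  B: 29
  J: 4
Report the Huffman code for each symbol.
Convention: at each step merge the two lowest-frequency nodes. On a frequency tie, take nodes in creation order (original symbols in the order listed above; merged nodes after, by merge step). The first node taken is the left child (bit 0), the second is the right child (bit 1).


Huffman tree construction:
Step 1: Merge J(4) + D(13) = 17
Step 2: Merge (J+D)(17) + A(18) = 35
Step 3: Merge H(19) + I(27) = 46
Step 4: Merge B(29) + ((J+D)+A)(35) = 64
Step 5: Merge (H+I)(46) + (B+((J+D)+A))(64) = 110
Read each symbol's code off the tree from the root (left child = 0, right child = 1).

Codes:
  H: 00 (length 2)
  A: 111 (length 3)
  I: 01 (length 2)
  D: 1101 (length 4)
  B: 10 (length 2)
  J: 1100 (length 4)
Average code length: 272/110 = 2.4727 bits/symbol


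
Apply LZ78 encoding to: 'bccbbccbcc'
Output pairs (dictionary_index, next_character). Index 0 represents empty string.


LZ78 encoding steps:
Dictionary: {0: ''}
Step 1: w='' (idx 0), next='b' -> output (0, 'b'), add 'b' as idx 1
Step 2: w='' (idx 0), next='c' -> output (0, 'c'), add 'c' as idx 2
Step 3: w='c' (idx 2), next='b' -> output (2, 'b'), add 'cb' as idx 3
Step 4: w='b' (idx 1), next='c' -> output (1, 'c'), add 'bc' as idx 4
Step 5: w='cb' (idx 3), next='c' -> output (3, 'c'), add 'cbc' as idx 5
Step 6: w='c' (idx 2), end of input -> output (2, '')


Encoded: [(0, 'b'), (0, 'c'), (2, 'b'), (1, 'c'), (3, 'c'), (2, '')]


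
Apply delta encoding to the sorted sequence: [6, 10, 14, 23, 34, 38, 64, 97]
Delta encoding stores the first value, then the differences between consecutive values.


First value: 6
Deltas:
  10 - 6 = 4
  14 - 10 = 4
  23 - 14 = 9
  34 - 23 = 11
  38 - 34 = 4
  64 - 38 = 26
  97 - 64 = 33


Delta encoded: [6, 4, 4, 9, 11, 4, 26, 33]


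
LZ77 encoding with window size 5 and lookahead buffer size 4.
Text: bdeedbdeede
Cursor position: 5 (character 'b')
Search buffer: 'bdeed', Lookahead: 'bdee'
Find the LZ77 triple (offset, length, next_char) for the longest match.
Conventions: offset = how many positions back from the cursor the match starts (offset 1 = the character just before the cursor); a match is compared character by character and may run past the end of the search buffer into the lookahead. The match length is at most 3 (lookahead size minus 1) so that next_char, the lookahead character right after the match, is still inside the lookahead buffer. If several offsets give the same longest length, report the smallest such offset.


Try each offset into the search buffer:
  offset=1 (pos 4, char 'd'): match length 0
  offset=2 (pos 3, char 'e'): match length 0
  offset=3 (pos 2, char 'e'): match length 0
  offset=4 (pos 1, char 'd'): match length 0
  offset=5 (pos 0, char 'b'): match length 3
Longest match has length 3 at offset 5.
next_char = character at position 5 + 3 = 8 -> 'e'

Best match: offset=5, length=3 (matching 'bde' starting at position 0)
LZ77 triple: (5, 3, 'e')


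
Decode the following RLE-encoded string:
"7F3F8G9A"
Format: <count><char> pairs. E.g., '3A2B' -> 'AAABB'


Expanding each <count><char> pair:
  7F -> 'FFFFFFF'
  3F -> 'FFF'
  8G -> 'GGGGGGGG'
  9A -> 'AAAAAAAAA'

Decoded = FFFFFFFFFFGGGGGGGGAAAAAAAAA


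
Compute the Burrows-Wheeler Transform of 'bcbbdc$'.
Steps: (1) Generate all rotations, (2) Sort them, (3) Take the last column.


Rotations (sorted):
  0: $bcbbdc -> last char: c
  1: bbdc$bc -> last char: c
  2: bcbbdc$ -> last char: $
  3: bdc$bcb -> last char: b
  4: c$bcbbd -> last char: d
  5: cbbdc$b -> last char: b
  6: dc$bcbb -> last char: b


BWT = cc$bdbb


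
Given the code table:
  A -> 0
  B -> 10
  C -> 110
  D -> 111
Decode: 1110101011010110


Decoding:
111 -> D
0 -> A
10 -> B
10 -> B
110 -> C
10 -> B
110 -> C


Result: DABBCBC


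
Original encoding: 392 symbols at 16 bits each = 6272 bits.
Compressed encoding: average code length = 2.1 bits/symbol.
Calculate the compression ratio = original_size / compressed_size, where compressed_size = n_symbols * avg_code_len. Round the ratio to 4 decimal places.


original_size = n_symbols * orig_bits = 392 * 16 = 6272 bits
compressed_size = n_symbols * avg_code_len = 392 * 2.1 = 823.2 bits
ratio = original_size / compressed_size = 6272 / 823.2 = 7.619

Compression ratio = 7.619


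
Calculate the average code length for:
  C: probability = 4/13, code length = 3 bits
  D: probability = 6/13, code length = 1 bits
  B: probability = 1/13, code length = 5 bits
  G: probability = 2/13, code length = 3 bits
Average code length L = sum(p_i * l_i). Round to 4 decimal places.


Weighted contributions p_i * l_i:
  C: (4/13) * 3 = 12/13
  D: (6/13) * 1 = 6/13
  B: (1/13) * 5 = 5/13
  G: (2/13) * 3 = 6/13
Sum = (12 + 6 + 5 + 6)/13 = 29/13

L = 29/13 = 2.2308 bits/symbol


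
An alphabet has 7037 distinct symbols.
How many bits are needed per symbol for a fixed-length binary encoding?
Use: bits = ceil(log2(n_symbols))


log2(7037) = 12.7807
Bracket: 2^12 = 4096 < 7037 <= 2^13 = 8192
So ceil(log2(7037)) = 13

bits = ceil(log2(7037)) = ceil(12.7807) = 13 bits


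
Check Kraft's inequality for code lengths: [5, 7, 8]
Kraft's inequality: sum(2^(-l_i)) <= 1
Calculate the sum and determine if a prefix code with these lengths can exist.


Sum = 2^(-5) + 2^(-7) + 2^(-8)
    = 0.03125 + 0.0078125 + 0.00390625
    = 11/256 = 0.04296875
Since 0.04296875 <= 1, Kraft's inequality IS satisfied.
A prefix code with these lengths CAN exist.

Kraft sum = 0.04296875. Satisfied.


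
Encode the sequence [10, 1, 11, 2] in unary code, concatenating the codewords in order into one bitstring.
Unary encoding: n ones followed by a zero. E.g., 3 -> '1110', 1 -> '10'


Encode each number as n ones followed by a terminating 0:
  10 -> 11111111110 (11 bits)
  1 -> 10 (2 bits)
  11 -> 111111111110 (12 bits)
  2 -> 110 (3 bits)
Total length = 11 + 2 + 12 + 3 = 28 bits.

Unary([10, 1, 11, 2]) = 1111111111010111111111110110 (28 bits)


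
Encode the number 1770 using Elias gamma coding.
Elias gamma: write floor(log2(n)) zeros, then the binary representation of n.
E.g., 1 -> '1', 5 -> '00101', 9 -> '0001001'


num_bits = floor(log2(1770)) + 1 = 11
leading_zeros = num_bits - 1 = 10
binary(1770) = 11011101010

Elias gamma(1770) = '0000000000' + '11011101010' = 000000000011011101010 (21 bits)


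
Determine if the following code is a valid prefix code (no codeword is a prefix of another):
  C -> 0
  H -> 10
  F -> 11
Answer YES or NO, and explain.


Checking each pair (does one codeword prefix another?):
  C='0' vs H='10': no prefix
  C='0' vs F='11': no prefix
  H='10' vs C='0': no prefix
  H='10' vs F='11': no prefix
  F='11' vs C='0': no prefix
  F='11' vs H='10': no prefix
No violation found over all pairs.

YES -- this is a valid prefix code. No codeword is a prefix of any other codeword.


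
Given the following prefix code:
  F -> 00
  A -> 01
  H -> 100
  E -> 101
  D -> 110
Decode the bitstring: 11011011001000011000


Decoding step by step:
Bits 110 -> D
Bits 110 -> D
Bits 110 -> D
Bits 01 -> A
Bits 00 -> F
Bits 00 -> F
Bits 110 -> D
Bits 00 -> F


Decoded message: DDDAFFDF


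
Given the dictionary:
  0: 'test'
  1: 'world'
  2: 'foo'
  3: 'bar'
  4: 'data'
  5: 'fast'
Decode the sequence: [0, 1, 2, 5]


Look up each index in the dictionary:
  0 -> 'test'
  1 -> 'world'
  2 -> 'foo'
  5 -> 'fast'

Decoded: "test world foo fast"


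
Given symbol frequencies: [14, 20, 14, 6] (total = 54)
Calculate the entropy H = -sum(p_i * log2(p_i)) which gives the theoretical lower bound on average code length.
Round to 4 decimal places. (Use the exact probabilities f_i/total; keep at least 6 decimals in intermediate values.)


Per-symbol terms -p_i * log2(p_i) with p_i = f_i/54:
  p = 14/54 = 0.259259: log2(p) = -1.947533, -p*log2(p) = 0.504916
  p = 20/54 = 0.370370: log2(p) = -1.432959, -p*log2(p) = 0.530726
  p = 14/54 = 0.259259: log2(p) = -1.947533, -p*log2(p) = 0.504916
  p = 6/54 = 0.111111: log2(p) = -3.169925, -p*log2(p) = 0.352214
H = 0.504916 + 0.530726 + 0.504916 + 0.352214 = 1.892772

H = 1.8928 bits/symbol


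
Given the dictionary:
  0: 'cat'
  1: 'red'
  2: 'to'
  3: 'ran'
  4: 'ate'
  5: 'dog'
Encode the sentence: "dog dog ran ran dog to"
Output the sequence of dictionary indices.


Look up each word in the dictionary:
  'dog' -> 5
  'dog' -> 5
  'ran' -> 3
  'ran' -> 3
  'dog' -> 5
  'to' -> 2

Encoded: [5, 5, 3, 3, 5, 2]


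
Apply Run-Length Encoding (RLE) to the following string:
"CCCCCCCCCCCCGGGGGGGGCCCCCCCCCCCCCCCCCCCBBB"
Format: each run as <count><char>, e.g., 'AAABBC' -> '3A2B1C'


Scanning runs left to right:
  i=0: run of 'C' x 12 -> '12C'
  i=12: run of 'G' x 8 -> '8G'
  i=20: run of 'C' x 19 -> '19C'
  i=39: run of 'B' x 3 -> '3B'

RLE = 12C8G19C3B


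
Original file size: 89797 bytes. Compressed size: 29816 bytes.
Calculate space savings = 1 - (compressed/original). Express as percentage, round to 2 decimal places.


ratio = compressed/original = 29816/89797 = 0.332038
savings = 1 - ratio = 1 - 0.332038 = 0.667962
as a percentage: 0.667962 * 100 = 66.8%

Space savings = 1 - 29816/89797 = 66.8%


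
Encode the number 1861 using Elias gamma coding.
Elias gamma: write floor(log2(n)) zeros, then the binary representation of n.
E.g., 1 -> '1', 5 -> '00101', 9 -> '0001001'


num_bits = floor(log2(1861)) + 1 = 11
leading_zeros = num_bits - 1 = 10
binary(1861) = 11101000101

Elias gamma(1861) = '0000000000' + '11101000101' = 000000000011101000101 (21 bits)


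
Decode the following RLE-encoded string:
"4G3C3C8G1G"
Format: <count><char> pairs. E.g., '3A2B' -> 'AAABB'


Expanding each <count><char> pair:
  4G -> 'GGGG'
  3C -> 'CCC'
  3C -> 'CCC'
  8G -> 'GGGGGGGG'
  1G -> 'G'

Decoded = GGGGCCCCCCGGGGGGGGG


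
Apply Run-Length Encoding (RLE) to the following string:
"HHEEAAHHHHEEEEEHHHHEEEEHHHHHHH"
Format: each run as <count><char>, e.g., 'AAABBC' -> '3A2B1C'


Scanning runs left to right:
  i=0: run of 'H' x 2 -> '2H'
  i=2: run of 'E' x 2 -> '2E'
  i=4: run of 'A' x 2 -> '2A'
  i=6: run of 'H' x 4 -> '4H'
  i=10: run of 'E' x 5 -> '5E'
  i=15: run of 'H' x 4 -> '4H'
  i=19: run of 'E' x 4 -> '4E'
  i=23: run of 'H' x 7 -> '7H'

RLE = 2H2E2A4H5E4H4E7H


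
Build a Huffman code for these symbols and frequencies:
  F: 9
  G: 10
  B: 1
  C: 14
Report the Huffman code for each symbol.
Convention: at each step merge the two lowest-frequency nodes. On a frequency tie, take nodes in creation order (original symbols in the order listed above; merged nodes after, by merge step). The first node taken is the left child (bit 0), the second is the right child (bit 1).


Huffman tree construction:
Step 1: Merge B(1) + F(9) = 10
Step 2: Merge G(10) + (B+F)(10) = 20
Step 3: Merge C(14) + (G+(B+F))(20) = 34
Read each symbol's code off the tree from the root (left child = 0, right child = 1).

Codes:
  F: 111 (length 3)
  G: 10 (length 2)
  B: 110 (length 3)
  C: 0 (length 1)
Average code length: 64/34 = 1.8824 bits/symbol


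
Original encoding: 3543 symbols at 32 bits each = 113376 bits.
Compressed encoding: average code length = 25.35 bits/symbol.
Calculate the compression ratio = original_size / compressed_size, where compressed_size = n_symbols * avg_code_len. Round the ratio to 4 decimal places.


original_size = n_symbols * orig_bits = 3543 * 32 = 113376 bits
compressed_size = n_symbols * avg_code_len = 3543 * 25.35 = 89815.05 bits
ratio = original_size / compressed_size = 113376 / 89815.05 = 1.2623

Compression ratio = 1.2623


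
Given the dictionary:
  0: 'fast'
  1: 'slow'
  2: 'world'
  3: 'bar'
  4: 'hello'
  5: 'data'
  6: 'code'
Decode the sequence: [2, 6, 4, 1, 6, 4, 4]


Look up each index in the dictionary:
  2 -> 'world'
  6 -> 'code'
  4 -> 'hello'
  1 -> 'slow'
  6 -> 'code'
  4 -> 'hello'
  4 -> 'hello'

Decoded: "world code hello slow code hello hello"


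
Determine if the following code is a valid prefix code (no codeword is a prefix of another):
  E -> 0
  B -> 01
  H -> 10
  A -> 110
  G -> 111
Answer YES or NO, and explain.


Checking each pair (does one codeword prefix another?):
  E='0' vs B='01': prefix -- VIOLATION

NO -- this is NOT a valid prefix code. E (0) is a prefix of B (01).
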